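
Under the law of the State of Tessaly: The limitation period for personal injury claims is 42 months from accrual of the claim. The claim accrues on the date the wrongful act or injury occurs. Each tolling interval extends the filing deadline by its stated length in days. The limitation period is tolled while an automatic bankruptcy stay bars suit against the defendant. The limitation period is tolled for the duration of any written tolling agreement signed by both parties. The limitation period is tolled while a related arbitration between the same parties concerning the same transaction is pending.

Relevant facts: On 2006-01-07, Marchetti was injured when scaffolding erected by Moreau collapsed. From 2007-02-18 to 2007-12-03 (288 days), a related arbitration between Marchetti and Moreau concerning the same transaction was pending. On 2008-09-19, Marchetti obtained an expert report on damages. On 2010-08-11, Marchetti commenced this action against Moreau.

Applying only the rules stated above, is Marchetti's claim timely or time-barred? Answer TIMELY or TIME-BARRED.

The claim accrued on 2006-01-07, the date of the act.
42 months from 2006-01-07 is 2009-07-07.
Because the pending related arbitration ran from 2007-02-18 to 2007-12-03, the deadline is extended by 288 days to 2010-04-21.
None of the other events listed affects the running of the period under the stated rules.
The 2010-08-11 filing falls after the 2010-04-21 deadline; the claim is time-barred.

TIME-BARRED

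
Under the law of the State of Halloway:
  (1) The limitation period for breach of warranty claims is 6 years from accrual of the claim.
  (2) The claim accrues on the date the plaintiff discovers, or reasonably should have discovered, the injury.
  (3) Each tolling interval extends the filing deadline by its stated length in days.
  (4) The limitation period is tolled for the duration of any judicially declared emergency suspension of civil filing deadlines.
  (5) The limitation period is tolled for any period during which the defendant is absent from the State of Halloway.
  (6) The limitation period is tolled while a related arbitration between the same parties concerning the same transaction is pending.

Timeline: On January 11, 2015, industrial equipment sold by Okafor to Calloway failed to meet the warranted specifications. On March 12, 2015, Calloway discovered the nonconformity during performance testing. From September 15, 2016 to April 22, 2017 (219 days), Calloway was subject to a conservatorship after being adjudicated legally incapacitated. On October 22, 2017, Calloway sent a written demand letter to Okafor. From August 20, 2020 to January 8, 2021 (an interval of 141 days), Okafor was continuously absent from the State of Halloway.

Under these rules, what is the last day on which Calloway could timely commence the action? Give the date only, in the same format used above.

The claim did not accrue until Calloway discovered the injury on March 12, 2015; the January 11, 2015 act date does not start the clock under the stated rule.
6 years from March 12, 2015 is March 12, 2021.
Because the defendant's absence from the jurisdiction ran from August 20, 2020 to January 8, 2021, the deadline is extended by 141 days to July 31, 2021.
No stated provision tolls the period for the plaintiff's incapacity, so the interval from September 15, 2016 to April 22, 2017 has no effect on the deadline.
The other events in the timeline have no effect on the limitation period under the stated rules.

July 31, 2021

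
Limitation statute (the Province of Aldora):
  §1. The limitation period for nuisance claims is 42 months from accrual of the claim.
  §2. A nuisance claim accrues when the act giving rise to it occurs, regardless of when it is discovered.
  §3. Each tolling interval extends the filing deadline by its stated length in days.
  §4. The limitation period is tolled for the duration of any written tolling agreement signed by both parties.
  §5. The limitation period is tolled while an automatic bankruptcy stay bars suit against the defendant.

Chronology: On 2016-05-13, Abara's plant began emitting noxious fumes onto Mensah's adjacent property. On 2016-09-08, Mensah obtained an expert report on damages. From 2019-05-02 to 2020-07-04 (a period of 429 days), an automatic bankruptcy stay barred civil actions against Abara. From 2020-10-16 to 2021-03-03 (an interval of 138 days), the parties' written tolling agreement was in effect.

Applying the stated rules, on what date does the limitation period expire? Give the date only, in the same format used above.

The claim accrued on 2016-05-13, when the wrongful act occurred.
Adding the 42 months base period to 2016-05-13 gives a deadline of 2019-11-13, before any tolling.
The period was tolled for 429 days by the automatic bankruptcy stay (2019-05-02 to 2020-07-04), pushing the deadline to 2021-01-15.
The written tolling agreement from 2020-10-16 to 2021-03-03 tolled the period for 138 days, extending the deadline to 2021-06-02.
Nothing else in the chronology tolls or restarts the period.

2021-06-02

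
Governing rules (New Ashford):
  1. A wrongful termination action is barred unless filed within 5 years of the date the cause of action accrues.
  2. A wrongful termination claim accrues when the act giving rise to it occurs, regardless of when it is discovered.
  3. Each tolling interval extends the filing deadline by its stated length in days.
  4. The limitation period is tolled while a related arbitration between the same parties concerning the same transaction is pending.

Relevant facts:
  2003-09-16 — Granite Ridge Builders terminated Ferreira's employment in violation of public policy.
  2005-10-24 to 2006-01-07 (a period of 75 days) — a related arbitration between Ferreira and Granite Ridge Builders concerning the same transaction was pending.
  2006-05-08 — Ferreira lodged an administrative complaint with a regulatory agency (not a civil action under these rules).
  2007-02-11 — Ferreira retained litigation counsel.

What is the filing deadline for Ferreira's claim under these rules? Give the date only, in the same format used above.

The cause of action accrued on 2003-09-16, the date of the act.
The untolled deadline — 5 years after 2003-09-16 — is 2008-09-16.
The period was tolled for 75 days by the pending related arbitration (2005-10-24 to 2006-01-07), pushing the deadline to 2008-11-30.
Nothing else in the chronology tolls or restarts the period.

2008-11-30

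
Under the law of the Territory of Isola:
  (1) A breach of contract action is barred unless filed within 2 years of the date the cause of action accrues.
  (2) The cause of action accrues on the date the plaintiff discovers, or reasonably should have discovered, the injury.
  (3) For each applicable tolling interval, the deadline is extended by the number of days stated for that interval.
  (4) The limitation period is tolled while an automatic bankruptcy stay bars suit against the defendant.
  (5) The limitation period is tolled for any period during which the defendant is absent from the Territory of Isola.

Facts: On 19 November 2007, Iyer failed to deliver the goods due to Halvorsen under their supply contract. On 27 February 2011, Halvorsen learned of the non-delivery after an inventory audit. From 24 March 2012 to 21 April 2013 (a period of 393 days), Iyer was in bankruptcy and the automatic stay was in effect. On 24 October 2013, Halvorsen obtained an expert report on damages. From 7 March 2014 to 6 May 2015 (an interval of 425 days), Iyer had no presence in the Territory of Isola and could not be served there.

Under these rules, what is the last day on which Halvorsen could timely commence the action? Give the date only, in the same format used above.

Under the discovery rule, the claim accrued on 27 February 2011, when Halvorsen discovered the injury — not on the 19 November 2007 date of the underlying act.
2 years from 27 February 2011 is 27 February 2013.
The period was tolled for 393 days by the automatic bankruptcy stay (24 March 2012 to 21 April 2013), pushing the deadline to 27 March 2014.
Because the defendant's absence from the jurisdiction ran from 7 March 2014 to 6 May 2015, the deadline is extended by 425 days to 26 May 2015.
None of the other events listed affects the running of the period under the stated rules.

26 May 2015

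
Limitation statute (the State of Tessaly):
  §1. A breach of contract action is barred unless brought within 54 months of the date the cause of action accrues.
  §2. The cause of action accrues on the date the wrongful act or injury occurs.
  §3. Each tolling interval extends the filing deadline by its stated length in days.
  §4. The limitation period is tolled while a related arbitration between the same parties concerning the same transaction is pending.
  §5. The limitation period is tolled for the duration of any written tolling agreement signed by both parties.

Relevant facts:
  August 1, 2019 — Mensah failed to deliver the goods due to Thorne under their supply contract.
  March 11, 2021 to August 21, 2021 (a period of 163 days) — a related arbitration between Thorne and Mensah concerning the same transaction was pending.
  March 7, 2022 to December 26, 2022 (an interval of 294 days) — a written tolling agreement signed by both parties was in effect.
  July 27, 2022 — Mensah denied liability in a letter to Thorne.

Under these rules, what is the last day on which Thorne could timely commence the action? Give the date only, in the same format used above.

The claim accrued on August 1, 2019, when the wrongful act occurred.
Adding the 54 months base period to August 1, 2019 gives a deadline of February 1, 2024, before any tolling.
The period was tolled for 163 days by the pending related arbitration (March 11, 2021 to August 21, 2021), pushing the deadline to July 13, 2024.
The written tolling agreement from March 7, 2022 to December 26, 2022 tolled the period for 294 days, extending the deadline to May 3, 2025.
The other events in the timeline have no effect on the limitation period under the stated rules.

May 3, 2025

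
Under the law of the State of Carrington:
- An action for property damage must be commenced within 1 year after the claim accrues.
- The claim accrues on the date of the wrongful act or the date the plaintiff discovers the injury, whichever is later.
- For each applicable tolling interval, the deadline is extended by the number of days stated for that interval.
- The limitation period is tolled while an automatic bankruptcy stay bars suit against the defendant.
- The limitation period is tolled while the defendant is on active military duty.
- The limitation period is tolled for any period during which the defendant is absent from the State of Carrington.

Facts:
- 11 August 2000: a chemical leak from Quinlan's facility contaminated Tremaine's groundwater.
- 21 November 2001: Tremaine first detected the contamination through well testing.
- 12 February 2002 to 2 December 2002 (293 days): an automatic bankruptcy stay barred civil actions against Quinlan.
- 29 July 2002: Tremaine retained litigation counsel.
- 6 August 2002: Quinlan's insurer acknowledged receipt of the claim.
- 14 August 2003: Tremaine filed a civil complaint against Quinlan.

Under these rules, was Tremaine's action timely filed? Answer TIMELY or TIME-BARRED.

The claim accrued on 21 November 2001 — the later of the 11 August 2000 act and the 21 November 2001 discovery.
Adding the 1 year base period to 21 November 2001 gives a deadline of 21 November 2002, before any tolling.
Because the automatic bankruptcy stay ran from 12 February 2002 to 2 December 2002, the deadline is extended by 293 days to 10 September 2003.
None of the other events listed affects the running of the period under the stated rules.
Filing on 14 August 2003 beat the 10 September 2003 deadline — the action is timely.

TIMELY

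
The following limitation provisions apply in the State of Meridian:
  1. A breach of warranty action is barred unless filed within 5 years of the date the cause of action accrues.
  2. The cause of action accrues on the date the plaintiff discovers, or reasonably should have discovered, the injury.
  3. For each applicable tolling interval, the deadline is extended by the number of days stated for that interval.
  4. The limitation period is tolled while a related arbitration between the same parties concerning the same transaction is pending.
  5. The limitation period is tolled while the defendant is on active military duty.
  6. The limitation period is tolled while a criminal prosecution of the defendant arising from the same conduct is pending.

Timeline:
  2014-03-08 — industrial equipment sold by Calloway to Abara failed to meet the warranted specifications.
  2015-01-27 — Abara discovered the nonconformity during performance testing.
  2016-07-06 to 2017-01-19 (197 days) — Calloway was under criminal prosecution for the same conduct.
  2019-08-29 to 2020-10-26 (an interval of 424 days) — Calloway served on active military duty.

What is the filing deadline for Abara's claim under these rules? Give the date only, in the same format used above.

2021-10-09

The claim did not accrue until Abara discovered the injury on 2015-01-27; the 2014-03-08 act date does not start the clock under the stated rule.
The untolled deadline — 5 years after 2015-01-27 — is 2020-01-27.
The period was tolled for 197 days by the pending criminal prosecution (2016-07-06 to 2017-01-19), pushing the deadline to 2020-08-11.
Because the defendant's active military service ran from 2019-08-29 to 2020-10-26, the deadline is extended by 424 days to 2021-10-09.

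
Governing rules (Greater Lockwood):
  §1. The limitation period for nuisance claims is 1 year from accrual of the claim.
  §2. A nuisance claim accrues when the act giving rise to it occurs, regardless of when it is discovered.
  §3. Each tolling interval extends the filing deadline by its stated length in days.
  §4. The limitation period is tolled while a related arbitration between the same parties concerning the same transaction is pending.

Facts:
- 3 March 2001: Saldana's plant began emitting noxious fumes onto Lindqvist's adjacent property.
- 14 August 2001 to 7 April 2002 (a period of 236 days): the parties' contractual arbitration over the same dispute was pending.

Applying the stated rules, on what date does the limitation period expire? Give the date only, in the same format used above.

The limitation period began to run on 3 March 2001.
Adding the 1 year base period to 3 March 2001 gives a deadline of 3 March 2002, before any tolling.
The pending related arbitration from 14 August 2001 to 7 April 2002 tolled the period for 236 days, extending the deadline to 25 October 2002.

25 October 2002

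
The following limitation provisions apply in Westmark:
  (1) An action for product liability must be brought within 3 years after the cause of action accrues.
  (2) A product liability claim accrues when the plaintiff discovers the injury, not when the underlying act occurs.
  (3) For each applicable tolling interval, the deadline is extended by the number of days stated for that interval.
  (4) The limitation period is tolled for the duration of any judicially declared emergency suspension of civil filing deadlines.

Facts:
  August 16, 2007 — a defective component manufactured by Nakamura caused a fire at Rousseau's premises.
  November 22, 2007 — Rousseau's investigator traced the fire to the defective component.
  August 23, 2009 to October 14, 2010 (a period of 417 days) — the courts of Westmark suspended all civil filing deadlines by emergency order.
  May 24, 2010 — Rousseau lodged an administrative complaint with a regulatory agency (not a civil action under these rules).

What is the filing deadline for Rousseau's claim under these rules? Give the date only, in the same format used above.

The claim did not accrue until Rousseau discovered the injury on November 22, 2007; the August 16, 2007 act date does not start the clock under the stated rule.
Adding the 3 years base period to November 22, 2007 gives a deadline of November 22, 2010, before any tolling.
The period was tolled for 417 days by the emergency suspension of filing deadlines (August 23, 2009 to October 14, 2010), pushing the deadline to January 13, 2012.
The other events in the timeline have no effect on the limitation period under the stated rules.

January 13, 2012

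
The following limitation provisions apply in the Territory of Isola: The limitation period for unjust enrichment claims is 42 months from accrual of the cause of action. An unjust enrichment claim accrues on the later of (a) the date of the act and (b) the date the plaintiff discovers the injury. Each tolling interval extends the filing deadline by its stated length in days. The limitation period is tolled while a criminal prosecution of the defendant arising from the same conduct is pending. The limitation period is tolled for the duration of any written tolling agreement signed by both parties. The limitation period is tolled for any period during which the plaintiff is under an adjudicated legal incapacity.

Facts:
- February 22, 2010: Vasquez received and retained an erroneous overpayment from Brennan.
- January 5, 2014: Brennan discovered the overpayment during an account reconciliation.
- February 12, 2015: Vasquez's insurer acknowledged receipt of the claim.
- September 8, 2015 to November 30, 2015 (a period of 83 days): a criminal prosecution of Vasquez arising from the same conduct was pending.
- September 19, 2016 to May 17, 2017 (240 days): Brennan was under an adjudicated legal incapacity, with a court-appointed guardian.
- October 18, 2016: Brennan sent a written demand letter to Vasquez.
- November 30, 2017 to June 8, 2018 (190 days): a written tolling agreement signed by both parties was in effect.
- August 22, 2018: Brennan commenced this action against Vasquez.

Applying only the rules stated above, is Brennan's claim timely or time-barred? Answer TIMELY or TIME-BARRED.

TIMELY

Taking the later of the act (February 22, 2010) and discovery (January 5, 2014), the claim accrued on January 5, 2014.
42 months from January 5, 2014 is July 5, 2017.
The period was tolled for 83 days by the pending criminal prosecution (September 8, 2015 to November 30, 2015), pushing the deadline to September 26, 2017.
Because the plaintiff's legal incapacity ran from September 19, 2016 to May 17, 2017, the deadline is extended by 240 days to May 24, 2018.
The written tolling agreement from November 30, 2017 to June 8, 2018 tolled the period for 190 days, extending the deadline to November 30, 2018.
The other events in the timeline have no effect on the limitation period under the stated rules.
Filing on August 22, 2018 beat the November 30, 2018 deadline — the action is timely.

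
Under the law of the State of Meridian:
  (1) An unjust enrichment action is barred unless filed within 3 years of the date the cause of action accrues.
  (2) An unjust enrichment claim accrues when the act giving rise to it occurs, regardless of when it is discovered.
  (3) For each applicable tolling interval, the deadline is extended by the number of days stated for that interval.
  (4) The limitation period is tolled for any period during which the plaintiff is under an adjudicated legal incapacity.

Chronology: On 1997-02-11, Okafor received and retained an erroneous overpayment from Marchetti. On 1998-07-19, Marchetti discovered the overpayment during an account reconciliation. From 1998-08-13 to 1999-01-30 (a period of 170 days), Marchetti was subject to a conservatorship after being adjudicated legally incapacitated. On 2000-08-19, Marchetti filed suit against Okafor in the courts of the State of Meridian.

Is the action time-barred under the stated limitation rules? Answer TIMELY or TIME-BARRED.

TIME-BARRED

Because the rule ties accrual to occurrence, the claim accrued on 1997-02-11, not on the 1998-07-19 discovery date.
3 years from 1997-02-11 is 2000-02-11.
The period was tolled for 170 days by the plaintiff's legal incapacity (1998-08-13 to 1999-01-30), pushing the deadline to 2000-07-30.
The 2000-08-19 filing falls after the 2000-07-30 deadline; the claim is time-barred.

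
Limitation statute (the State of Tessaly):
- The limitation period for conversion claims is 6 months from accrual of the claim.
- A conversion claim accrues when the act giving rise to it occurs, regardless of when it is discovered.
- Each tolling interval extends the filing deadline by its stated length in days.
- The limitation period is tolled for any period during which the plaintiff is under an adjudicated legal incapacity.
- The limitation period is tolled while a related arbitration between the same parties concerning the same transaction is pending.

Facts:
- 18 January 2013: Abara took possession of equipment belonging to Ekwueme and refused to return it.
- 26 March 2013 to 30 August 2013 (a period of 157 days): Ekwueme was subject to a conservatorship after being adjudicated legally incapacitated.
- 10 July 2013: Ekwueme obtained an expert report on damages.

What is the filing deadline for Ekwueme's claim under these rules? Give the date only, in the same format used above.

The claim accrued on 18 January 2013, the date of the act.
Adding the 6 months base period to 18 January 2013 gives a deadline of 18 July 2013, before any tolling.
The period was tolled for 157 days by the plaintiff's legal incapacity (26 March 2013 to 30 August 2013), pushing the deadline to 22 December 2013.
The other events in the timeline have no effect on the limitation period under the stated rules.

22 December 2013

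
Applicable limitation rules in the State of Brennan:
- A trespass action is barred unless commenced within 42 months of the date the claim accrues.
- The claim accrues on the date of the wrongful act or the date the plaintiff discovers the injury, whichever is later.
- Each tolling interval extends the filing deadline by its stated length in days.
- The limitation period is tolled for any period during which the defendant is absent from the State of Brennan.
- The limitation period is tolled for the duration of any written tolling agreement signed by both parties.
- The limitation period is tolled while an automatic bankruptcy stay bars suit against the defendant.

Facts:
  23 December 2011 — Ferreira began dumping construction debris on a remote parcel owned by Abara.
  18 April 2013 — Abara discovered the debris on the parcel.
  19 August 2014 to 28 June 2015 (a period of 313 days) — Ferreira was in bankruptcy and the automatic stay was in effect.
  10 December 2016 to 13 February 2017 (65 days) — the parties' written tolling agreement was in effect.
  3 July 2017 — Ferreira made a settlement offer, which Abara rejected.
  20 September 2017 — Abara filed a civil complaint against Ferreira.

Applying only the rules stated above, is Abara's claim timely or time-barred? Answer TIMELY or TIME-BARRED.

TIMELY

Taking the later of the act (23 December 2011) and discovery (18 April 2013), the claim accrued on 18 April 2013.
42 months from 18 April 2013 is 18 October 2016.
The automatic bankruptcy stay from 19 August 2014 to 28 June 2015 tolled the period for 313 days, extending the deadline to 27 August 2017.
The period was tolled for 65 days by the written tolling agreement (10 December 2016 to 13 February 2017), pushing the deadline to 31 October 2017.
None of the other events listed affects the running of the period under the stated rules.
Filing on 20 September 2017 beat the 31 October 2017 deadline — the action is timely.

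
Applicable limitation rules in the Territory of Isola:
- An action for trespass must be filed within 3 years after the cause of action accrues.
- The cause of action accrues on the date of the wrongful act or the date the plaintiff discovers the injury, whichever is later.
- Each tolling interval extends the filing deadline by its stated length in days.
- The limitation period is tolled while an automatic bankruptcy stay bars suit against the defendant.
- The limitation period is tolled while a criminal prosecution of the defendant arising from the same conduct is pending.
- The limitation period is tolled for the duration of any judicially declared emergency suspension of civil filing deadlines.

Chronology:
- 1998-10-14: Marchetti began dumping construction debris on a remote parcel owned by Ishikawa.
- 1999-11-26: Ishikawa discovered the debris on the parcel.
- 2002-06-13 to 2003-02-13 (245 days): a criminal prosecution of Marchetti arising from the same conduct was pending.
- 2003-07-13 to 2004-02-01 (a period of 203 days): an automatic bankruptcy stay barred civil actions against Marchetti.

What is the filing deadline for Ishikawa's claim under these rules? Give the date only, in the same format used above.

2004-02-17

Because discovery on 1999-11-26 post-dates the 1998-10-14 act, accrual under the later-of rule falls on 1999-11-26.
3 years from 1999-11-26 is 2002-11-26.
The period was tolled for 245 days by the pending criminal prosecution (2002-06-13 to 2003-02-13), pushing the deadline to 2003-07-29.
Because the automatic bankruptcy stay ran from 2003-07-13 to 2004-02-01, the deadline is extended by 203 days to 2004-02-17.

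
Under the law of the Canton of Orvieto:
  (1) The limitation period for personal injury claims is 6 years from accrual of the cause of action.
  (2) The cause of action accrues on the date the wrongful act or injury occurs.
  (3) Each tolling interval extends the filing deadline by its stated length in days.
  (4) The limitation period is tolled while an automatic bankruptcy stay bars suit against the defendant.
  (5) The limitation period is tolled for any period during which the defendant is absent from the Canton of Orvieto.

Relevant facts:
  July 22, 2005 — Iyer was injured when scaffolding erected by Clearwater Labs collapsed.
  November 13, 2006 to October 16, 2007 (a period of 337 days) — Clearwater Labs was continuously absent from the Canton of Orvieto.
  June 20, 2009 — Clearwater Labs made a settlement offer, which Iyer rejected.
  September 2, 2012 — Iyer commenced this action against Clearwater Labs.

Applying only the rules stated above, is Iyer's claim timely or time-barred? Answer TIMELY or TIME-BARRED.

TIME-BARRED

The claim accrued on July 22, 2005, when the wrongful act occurred.
Adding the 6 years base period to July 22, 2005 gives a deadline of July 22, 2011, before any tolling.
The period was tolled for 337 days by the defendant's absence from the jurisdiction (November 13, 2006 to October 16, 2007), pushing the deadline to June 23, 2012.
The other events in the timeline have no effect on the limitation period under the stated rules.
Iyer filed on September 2, 2012, after the June 23, 2012 deadline, so the action is time-barred.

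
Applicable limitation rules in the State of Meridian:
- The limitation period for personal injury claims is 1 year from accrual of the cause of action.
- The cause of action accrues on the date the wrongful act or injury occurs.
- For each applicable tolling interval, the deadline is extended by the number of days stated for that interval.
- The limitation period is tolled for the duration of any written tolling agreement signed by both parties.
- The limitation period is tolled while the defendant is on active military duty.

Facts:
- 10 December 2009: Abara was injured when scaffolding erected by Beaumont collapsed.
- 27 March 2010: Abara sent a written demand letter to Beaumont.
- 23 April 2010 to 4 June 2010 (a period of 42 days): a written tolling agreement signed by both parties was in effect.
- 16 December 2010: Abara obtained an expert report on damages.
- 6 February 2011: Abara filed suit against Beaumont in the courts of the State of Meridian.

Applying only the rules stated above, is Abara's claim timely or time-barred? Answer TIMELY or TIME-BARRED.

The claim accrued on 10 December 2009, when the wrongful act occurred.
Adding the 1 year base period to 10 December 2009 gives a deadline of 10 December 2010, before any tolling.
Because the written tolling agreement ran from 23 April 2010 to 4 June 2010, the deadline is extended by 42 days to 21 January 2011.
None of the other events listed affects the running of the period under the stated rules.
The 6 February 2011 filing falls after the 21 January 2011 deadline; the claim is time-barred.

TIME-BARRED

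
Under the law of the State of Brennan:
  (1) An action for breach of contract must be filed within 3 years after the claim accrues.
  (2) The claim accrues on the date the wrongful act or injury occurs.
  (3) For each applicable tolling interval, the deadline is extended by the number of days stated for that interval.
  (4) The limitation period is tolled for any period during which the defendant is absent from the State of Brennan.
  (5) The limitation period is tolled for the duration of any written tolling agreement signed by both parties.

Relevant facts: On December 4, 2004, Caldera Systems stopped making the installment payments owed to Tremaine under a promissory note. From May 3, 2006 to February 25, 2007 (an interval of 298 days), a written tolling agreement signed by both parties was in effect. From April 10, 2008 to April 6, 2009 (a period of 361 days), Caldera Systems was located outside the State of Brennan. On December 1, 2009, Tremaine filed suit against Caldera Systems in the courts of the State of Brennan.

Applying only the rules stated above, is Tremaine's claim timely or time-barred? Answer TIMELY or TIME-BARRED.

The claim accrued on December 4, 2004, when the wrongful act occurred.
The untolled deadline — 3 years after December 4, 2004 — is December 4, 2007.
The written tolling agreement from May 3, 2006 to February 25, 2007 tolled the period for 298 days, extending the deadline to September 27, 2008.
Because the defendant's absence from the jurisdiction ran from April 10, 2008 to April 6, 2009, the deadline is extended by 361 days to September 23, 2009.
The December 1, 2009 filing falls after the September 23, 2009 deadline; the claim is time-barred.

TIME-BARRED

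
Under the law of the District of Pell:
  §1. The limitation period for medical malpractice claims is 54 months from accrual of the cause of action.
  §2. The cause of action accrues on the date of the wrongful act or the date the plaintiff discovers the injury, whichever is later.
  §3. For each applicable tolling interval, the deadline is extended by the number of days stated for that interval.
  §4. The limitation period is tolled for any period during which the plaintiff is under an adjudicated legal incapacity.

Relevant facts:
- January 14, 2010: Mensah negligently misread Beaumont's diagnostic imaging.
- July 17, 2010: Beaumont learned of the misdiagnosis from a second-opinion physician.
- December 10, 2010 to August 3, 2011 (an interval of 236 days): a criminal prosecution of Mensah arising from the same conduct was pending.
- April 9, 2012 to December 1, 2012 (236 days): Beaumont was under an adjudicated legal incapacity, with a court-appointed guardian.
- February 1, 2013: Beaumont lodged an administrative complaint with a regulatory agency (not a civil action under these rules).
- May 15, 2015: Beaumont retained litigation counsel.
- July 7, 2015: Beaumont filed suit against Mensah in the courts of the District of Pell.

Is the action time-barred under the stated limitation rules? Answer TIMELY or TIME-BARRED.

TIMELY

Because discovery on July 17, 2010 post-dates the January 14, 2010 act, accrual under the later-of rule falls on July 17, 2010.
Adding the 54 months base period to July 17, 2010 gives a deadline of January 17, 2015, before any tolling.
Because the plaintiff's legal incapacity ran from April 9, 2012 to December 1, 2012, the deadline is extended by 236 days to September 10, 2015.
The pending criminal prosecution from December 10, 2010 to August 3, 2011 does not toll the period, because no stated rule makes a criminal prosecution a tolling event.
None of the other events listed affects the running of the period under the stated rules.
Beaumont filed on July 7, 2015, before the September 10, 2015 deadline, so the action is timely.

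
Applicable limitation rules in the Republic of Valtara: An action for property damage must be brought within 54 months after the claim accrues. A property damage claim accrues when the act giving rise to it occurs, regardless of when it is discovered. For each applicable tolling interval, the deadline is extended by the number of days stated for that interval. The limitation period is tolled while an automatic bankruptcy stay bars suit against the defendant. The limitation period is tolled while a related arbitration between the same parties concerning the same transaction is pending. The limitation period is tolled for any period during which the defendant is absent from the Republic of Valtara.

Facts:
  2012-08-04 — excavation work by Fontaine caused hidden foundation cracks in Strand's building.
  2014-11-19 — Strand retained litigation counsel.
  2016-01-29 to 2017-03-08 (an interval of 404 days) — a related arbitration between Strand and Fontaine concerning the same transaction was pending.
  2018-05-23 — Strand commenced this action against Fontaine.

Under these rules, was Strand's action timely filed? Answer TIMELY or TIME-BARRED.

The limitation period began to run on 2012-08-04.
The untolled deadline — 54 months after 2012-08-04 — is 2017-02-04.
The period was tolled for 404 days by the pending related arbitration (2016-01-29 to 2017-03-08), pushing the deadline to 2018-03-15.
Nothing else in the chronology tolls or restarts the period.
Strand filed on 2018-05-23, after the 2018-03-15 deadline, so the action is time-barred.

TIME-BARRED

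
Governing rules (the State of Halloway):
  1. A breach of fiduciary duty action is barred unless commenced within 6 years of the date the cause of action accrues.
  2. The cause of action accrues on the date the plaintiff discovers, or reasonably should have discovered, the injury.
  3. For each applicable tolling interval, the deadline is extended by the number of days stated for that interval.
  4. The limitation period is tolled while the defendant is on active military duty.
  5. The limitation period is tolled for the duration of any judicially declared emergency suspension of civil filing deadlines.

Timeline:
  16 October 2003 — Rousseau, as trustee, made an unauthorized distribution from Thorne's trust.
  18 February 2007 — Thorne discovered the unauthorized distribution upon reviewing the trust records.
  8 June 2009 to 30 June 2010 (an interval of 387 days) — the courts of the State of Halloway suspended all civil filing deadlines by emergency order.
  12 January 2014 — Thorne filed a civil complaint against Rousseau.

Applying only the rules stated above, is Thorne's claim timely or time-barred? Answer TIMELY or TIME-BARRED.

TIMELY

Under the discovery rule, the claim accrued on 18 February 2007, when Thorne discovered the injury — not on the 16 October 2003 date of the underlying act.
Adding the 6 years base period to 18 February 2007 gives a deadline of 18 February 2013, before any tolling.
The emergency suspension of filing deadlines from 8 June 2009 to 30 June 2010 tolled the period for 387 days, extending the deadline to 12 March 2014.
The 12 January 2014 filing precedes the 12 March 2014 deadline; the claim is timely.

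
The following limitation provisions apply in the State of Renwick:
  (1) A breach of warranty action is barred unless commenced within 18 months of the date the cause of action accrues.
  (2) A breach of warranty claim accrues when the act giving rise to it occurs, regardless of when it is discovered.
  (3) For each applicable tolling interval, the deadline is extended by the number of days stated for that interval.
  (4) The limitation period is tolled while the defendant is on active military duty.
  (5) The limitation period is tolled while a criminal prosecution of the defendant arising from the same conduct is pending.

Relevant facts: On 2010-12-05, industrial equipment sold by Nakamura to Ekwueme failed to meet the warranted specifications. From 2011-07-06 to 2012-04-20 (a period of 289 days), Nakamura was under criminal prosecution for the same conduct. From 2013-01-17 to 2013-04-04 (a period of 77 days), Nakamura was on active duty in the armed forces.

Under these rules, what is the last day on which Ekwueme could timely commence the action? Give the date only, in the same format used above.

2013-06-06

The limitation period began to run on 2010-12-05.
Adding the 18 months base period to 2010-12-05 gives a deadline of 2012-06-05, before any tolling.
The period was tolled for 289 days by the pending criminal prosecution (2011-07-06 to 2012-04-20), pushing the deadline to 2013-03-21.
The period was tolled for 77 days by the defendant's active military service (2013-01-17 to 2013-04-04), pushing the deadline to 2013-06-06.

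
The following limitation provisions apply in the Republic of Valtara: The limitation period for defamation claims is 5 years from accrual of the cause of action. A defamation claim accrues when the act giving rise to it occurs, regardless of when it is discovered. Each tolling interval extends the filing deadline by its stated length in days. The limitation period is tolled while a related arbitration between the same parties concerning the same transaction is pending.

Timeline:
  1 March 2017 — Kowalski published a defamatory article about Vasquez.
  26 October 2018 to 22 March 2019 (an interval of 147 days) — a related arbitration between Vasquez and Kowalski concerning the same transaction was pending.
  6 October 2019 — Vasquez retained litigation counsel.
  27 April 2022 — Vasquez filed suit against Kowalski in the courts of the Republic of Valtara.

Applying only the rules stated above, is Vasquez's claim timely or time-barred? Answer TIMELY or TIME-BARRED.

The cause of action accrued on 1 March 2017, the date of the act.
Adding the 5 years base period to 1 March 2017 gives a deadline of 1 March 2022, before any tolling.
The pending related arbitration from 26 October 2018 to 22 March 2019 tolled the period for 147 days, extending the deadline to 26 July 2022.
The other events in the timeline have no effect on the limitation period under the stated rules.
Filing on 27 April 2022 beat the 26 July 2022 deadline — the action is timely.

TIMELY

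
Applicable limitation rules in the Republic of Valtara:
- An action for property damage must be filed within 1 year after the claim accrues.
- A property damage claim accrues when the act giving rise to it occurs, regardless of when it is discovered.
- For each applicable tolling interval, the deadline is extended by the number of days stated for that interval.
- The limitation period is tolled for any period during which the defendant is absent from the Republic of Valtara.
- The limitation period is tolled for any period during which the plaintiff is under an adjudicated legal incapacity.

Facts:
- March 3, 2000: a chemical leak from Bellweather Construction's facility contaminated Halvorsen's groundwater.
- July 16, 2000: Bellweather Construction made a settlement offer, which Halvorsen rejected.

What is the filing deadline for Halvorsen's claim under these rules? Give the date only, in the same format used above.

The limitation period began to run on March 3, 2000.
Adding the 1 year base period to March 3, 2000 gives a deadline of March 3, 2001, before any tolling.
The other events in the timeline have no effect on the limitation period under the stated rules.

March 3, 2001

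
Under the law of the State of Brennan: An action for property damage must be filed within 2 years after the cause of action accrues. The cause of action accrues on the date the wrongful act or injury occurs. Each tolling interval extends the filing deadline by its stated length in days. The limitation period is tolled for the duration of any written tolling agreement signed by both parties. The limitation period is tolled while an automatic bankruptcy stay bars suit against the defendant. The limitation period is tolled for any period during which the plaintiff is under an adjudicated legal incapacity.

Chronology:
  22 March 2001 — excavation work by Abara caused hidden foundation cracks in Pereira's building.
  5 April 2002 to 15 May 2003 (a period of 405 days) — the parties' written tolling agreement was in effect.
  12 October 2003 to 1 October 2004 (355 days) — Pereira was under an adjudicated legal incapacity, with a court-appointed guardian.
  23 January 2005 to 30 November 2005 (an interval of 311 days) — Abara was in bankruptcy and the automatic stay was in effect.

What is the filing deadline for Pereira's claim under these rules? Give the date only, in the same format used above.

25 February 2006

The cause of action accrued on 22 March 2001, the date of the act.
2 years from 22 March 2001 is 22 March 2003.
The written tolling agreement from 5 April 2002 to 15 May 2003 tolled the period for 405 days, extending the deadline to 30 April 2004.
Because the plaintiff's legal incapacity ran from 12 October 2003 to 1 October 2004, the deadline is extended by 355 days to 20 April 2005.
The automatic bankruptcy stay from 23 January 2005 to 30 November 2005 tolled the period for 311 days, extending the deadline to 25 February 2006.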